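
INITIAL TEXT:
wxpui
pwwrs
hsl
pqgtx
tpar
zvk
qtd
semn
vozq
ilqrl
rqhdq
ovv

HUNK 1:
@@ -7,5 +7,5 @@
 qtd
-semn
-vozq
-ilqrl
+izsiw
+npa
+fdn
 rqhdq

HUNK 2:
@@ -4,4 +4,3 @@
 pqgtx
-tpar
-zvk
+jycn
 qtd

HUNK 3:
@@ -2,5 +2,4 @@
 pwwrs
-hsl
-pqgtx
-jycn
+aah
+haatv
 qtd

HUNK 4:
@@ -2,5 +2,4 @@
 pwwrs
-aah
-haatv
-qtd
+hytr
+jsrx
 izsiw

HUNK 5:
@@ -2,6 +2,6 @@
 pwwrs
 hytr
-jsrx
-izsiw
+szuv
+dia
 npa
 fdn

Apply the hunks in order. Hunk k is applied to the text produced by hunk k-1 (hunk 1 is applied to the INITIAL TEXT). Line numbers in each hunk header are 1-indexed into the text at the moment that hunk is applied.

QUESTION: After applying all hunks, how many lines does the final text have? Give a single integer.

Answer: 9

Derivation:
Hunk 1: at line 7 remove [semn,vozq,ilqrl] add [izsiw,npa,fdn] -> 12 lines: wxpui pwwrs hsl pqgtx tpar zvk qtd izsiw npa fdn rqhdq ovv
Hunk 2: at line 4 remove [tpar,zvk] add [jycn] -> 11 lines: wxpui pwwrs hsl pqgtx jycn qtd izsiw npa fdn rqhdq ovv
Hunk 3: at line 2 remove [hsl,pqgtx,jycn] add [aah,haatv] -> 10 lines: wxpui pwwrs aah haatv qtd izsiw npa fdn rqhdq ovv
Hunk 4: at line 2 remove [aah,haatv,qtd] add [hytr,jsrx] -> 9 lines: wxpui pwwrs hytr jsrx izsiw npa fdn rqhdq ovv
Hunk 5: at line 2 remove [jsrx,izsiw] add [szuv,dia] -> 9 lines: wxpui pwwrs hytr szuv dia npa fdn rqhdq ovv
Final line count: 9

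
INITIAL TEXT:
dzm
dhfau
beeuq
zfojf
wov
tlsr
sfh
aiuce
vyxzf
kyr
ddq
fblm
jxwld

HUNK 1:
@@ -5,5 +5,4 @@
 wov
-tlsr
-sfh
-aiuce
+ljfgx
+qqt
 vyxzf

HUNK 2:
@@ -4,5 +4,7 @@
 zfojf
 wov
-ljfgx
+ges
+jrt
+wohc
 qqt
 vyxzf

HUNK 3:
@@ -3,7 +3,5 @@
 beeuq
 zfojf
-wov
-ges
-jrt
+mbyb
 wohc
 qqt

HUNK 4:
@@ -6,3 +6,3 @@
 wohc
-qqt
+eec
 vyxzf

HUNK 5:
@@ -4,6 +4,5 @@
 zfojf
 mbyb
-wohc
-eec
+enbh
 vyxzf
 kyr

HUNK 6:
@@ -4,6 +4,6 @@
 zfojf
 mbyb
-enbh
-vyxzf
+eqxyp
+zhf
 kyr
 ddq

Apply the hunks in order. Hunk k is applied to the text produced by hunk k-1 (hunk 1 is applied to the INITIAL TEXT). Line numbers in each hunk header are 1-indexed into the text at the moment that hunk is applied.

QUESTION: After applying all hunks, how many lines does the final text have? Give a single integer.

Hunk 1: at line 5 remove [tlsr,sfh,aiuce] add [ljfgx,qqt] -> 12 lines: dzm dhfau beeuq zfojf wov ljfgx qqt vyxzf kyr ddq fblm jxwld
Hunk 2: at line 4 remove [ljfgx] add [ges,jrt,wohc] -> 14 lines: dzm dhfau beeuq zfojf wov ges jrt wohc qqt vyxzf kyr ddq fblm jxwld
Hunk 3: at line 3 remove [wov,ges,jrt] add [mbyb] -> 12 lines: dzm dhfau beeuq zfojf mbyb wohc qqt vyxzf kyr ddq fblm jxwld
Hunk 4: at line 6 remove [qqt] add [eec] -> 12 lines: dzm dhfau beeuq zfojf mbyb wohc eec vyxzf kyr ddq fblm jxwld
Hunk 5: at line 4 remove [wohc,eec] add [enbh] -> 11 lines: dzm dhfau beeuq zfojf mbyb enbh vyxzf kyr ddq fblm jxwld
Hunk 6: at line 4 remove [enbh,vyxzf] add [eqxyp,zhf] -> 11 lines: dzm dhfau beeuq zfojf mbyb eqxyp zhf kyr ddq fblm jxwld
Final line count: 11

Answer: 11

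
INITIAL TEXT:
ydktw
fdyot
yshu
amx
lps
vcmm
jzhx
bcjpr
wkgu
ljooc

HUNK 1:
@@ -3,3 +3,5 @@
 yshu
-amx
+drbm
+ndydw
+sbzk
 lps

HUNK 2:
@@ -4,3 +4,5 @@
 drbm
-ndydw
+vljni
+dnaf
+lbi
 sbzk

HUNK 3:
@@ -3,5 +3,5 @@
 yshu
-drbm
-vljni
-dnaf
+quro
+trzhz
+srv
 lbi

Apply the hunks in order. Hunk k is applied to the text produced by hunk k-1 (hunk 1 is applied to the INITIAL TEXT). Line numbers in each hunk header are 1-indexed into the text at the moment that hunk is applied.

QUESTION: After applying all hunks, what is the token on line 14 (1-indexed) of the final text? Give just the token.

Answer: ljooc

Derivation:
Hunk 1: at line 3 remove [amx] add [drbm,ndydw,sbzk] -> 12 lines: ydktw fdyot yshu drbm ndydw sbzk lps vcmm jzhx bcjpr wkgu ljooc
Hunk 2: at line 4 remove [ndydw] add [vljni,dnaf,lbi] -> 14 lines: ydktw fdyot yshu drbm vljni dnaf lbi sbzk lps vcmm jzhx bcjpr wkgu ljooc
Hunk 3: at line 3 remove [drbm,vljni,dnaf] add [quro,trzhz,srv] -> 14 lines: ydktw fdyot yshu quro trzhz srv lbi sbzk lps vcmm jzhx bcjpr wkgu ljooc
Final line 14: ljooc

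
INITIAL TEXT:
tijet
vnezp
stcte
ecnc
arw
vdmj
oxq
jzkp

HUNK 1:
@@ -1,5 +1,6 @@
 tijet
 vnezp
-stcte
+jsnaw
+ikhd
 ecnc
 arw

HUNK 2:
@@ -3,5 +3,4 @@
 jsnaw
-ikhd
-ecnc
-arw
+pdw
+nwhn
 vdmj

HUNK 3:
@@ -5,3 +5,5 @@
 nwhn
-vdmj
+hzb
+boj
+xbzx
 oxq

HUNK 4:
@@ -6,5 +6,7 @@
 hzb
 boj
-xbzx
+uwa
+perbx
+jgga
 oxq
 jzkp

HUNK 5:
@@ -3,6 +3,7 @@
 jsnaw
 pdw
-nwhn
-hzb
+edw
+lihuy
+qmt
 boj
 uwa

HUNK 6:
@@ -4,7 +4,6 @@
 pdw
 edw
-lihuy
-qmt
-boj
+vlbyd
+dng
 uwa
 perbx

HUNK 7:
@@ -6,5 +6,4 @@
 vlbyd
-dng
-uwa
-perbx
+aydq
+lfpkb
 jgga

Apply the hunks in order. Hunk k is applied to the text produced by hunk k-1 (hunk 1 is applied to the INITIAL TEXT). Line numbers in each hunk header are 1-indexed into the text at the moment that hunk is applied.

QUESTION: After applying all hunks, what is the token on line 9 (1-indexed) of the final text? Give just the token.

Hunk 1: at line 1 remove [stcte] add [jsnaw,ikhd] -> 9 lines: tijet vnezp jsnaw ikhd ecnc arw vdmj oxq jzkp
Hunk 2: at line 3 remove [ikhd,ecnc,arw] add [pdw,nwhn] -> 8 lines: tijet vnezp jsnaw pdw nwhn vdmj oxq jzkp
Hunk 3: at line 5 remove [vdmj] add [hzb,boj,xbzx] -> 10 lines: tijet vnezp jsnaw pdw nwhn hzb boj xbzx oxq jzkp
Hunk 4: at line 6 remove [xbzx] add [uwa,perbx,jgga] -> 12 lines: tijet vnezp jsnaw pdw nwhn hzb boj uwa perbx jgga oxq jzkp
Hunk 5: at line 3 remove [nwhn,hzb] add [edw,lihuy,qmt] -> 13 lines: tijet vnezp jsnaw pdw edw lihuy qmt boj uwa perbx jgga oxq jzkp
Hunk 6: at line 4 remove [lihuy,qmt,boj] add [vlbyd,dng] -> 12 lines: tijet vnezp jsnaw pdw edw vlbyd dng uwa perbx jgga oxq jzkp
Hunk 7: at line 6 remove [dng,uwa,perbx] add [aydq,lfpkb] -> 11 lines: tijet vnezp jsnaw pdw edw vlbyd aydq lfpkb jgga oxq jzkp
Final line 9: jgga

Answer: jgga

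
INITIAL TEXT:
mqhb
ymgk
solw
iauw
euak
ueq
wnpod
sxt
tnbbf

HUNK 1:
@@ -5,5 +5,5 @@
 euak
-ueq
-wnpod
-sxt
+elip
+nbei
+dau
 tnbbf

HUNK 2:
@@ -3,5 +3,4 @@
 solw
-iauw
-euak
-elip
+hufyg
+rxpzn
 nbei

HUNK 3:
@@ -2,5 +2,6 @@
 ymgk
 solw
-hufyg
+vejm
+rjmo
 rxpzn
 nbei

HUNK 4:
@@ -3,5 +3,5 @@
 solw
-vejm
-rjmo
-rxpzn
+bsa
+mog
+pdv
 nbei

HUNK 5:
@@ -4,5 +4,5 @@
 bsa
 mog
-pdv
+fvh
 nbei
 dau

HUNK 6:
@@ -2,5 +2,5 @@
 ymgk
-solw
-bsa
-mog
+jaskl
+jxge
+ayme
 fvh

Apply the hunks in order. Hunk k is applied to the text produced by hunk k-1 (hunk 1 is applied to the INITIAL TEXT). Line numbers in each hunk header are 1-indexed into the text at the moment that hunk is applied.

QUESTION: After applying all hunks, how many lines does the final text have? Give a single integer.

Answer: 9

Derivation:
Hunk 1: at line 5 remove [ueq,wnpod,sxt] add [elip,nbei,dau] -> 9 lines: mqhb ymgk solw iauw euak elip nbei dau tnbbf
Hunk 2: at line 3 remove [iauw,euak,elip] add [hufyg,rxpzn] -> 8 lines: mqhb ymgk solw hufyg rxpzn nbei dau tnbbf
Hunk 3: at line 2 remove [hufyg] add [vejm,rjmo] -> 9 lines: mqhb ymgk solw vejm rjmo rxpzn nbei dau tnbbf
Hunk 4: at line 3 remove [vejm,rjmo,rxpzn] add [bsa,mog,pdv] -> 9 lines: mqhb ymgk solw bsa mog pdv nbei dau tnbbf
Hunk 5: at line 4 remove [pdv] add [fvh] -> 9 lines: mqhb ymgk solw bsa mog fvh nbei dau tnbbf
Hunk 6: at line 2 remove [solw,bsa,mog] add [jaskl,jxge,ayme] -> 9 lines: mqhb ymgk jaskl jxge ayme fvh nbei dau tnbbf
Final line count: 9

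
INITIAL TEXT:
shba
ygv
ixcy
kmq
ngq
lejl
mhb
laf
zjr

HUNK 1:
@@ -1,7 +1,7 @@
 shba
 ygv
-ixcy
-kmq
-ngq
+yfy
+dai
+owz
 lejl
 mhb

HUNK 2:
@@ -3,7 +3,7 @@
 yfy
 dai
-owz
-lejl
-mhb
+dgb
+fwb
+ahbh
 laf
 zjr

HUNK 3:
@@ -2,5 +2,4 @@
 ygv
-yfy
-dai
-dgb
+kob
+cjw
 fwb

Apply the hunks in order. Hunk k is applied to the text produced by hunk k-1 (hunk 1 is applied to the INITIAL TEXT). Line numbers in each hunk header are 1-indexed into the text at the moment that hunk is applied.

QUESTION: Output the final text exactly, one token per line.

Hunk 1: at line 1 remove [ixcy,kmq,ngq] add [yfy,dai,owz] -> 9 lines: shba ygv yfy dai owz lejl mhb laf zjr
Hunk 2: at line 3 remove [owz,lejl,mhb] add [dgb,fwb,ahbh] -> 9 lines: shba ygv yfy dai dgb fwb ahbh laf zjr
Hunk 3: at line 2 remove [yfy,dai,dgb] add [kob,cjw] -> 8 lines: shba ygv kob cjw fwb ahbh laf zjr

Answer: shba
ygv
kob
cjw
fwb
ahbh
laf
zjr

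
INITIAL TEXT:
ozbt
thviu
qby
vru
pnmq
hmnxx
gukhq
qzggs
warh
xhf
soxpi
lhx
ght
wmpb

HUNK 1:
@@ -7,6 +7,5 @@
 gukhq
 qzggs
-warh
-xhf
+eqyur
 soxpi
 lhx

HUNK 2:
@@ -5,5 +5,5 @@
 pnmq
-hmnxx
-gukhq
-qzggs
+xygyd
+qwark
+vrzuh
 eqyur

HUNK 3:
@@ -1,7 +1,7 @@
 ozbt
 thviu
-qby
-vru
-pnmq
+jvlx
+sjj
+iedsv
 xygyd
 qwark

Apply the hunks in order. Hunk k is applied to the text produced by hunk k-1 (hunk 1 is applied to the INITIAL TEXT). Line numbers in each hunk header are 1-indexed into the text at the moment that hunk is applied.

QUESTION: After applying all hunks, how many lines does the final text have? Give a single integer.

Hunk 1: at line 7 remove [warh,xhf] add [eqyur] -> 13 lines: ozbt thviu qby vru pnmq hmnxx gukhq qzggs eqyur soxpi lhx ght wmpb
Hunk 2: at line 5 remove [hmnxx,gukhq,qzggs] add [xygyd,qwark,vrzuh] -> 13 lines: ozbt thviu qby vru pnmq xygyd qwark vrzuh eqyur soxpi lhx ght wmpb
Hunk 3: at line 1 remove [qby,vru,pnmq] add [jvlx,sjj,iedsv] -> 13 lines: ozbt thviu jvlx sjj iedsv xygyd qwark vrzuh eqyur soxpi lhx ght wmpb
Final line count: 13

Answer: 13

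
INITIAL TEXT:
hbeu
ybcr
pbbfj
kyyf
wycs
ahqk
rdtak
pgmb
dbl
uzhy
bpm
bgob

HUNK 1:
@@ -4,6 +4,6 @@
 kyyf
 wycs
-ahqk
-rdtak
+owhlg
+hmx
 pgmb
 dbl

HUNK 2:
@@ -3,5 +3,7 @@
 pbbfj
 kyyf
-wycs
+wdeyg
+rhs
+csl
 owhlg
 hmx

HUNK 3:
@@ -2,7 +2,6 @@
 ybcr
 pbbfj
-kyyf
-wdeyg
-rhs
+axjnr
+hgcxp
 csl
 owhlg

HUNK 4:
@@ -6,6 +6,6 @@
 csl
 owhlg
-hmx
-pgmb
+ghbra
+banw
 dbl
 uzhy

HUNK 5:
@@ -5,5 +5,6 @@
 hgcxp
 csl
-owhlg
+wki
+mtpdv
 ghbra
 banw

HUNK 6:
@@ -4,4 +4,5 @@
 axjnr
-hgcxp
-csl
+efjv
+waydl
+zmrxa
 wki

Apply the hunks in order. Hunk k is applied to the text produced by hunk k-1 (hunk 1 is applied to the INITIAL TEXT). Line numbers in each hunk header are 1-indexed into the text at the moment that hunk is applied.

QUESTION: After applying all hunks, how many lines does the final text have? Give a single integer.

Answer: 15

Derivation:
Hunk 1: at line 4 remove [ahqk,rdtak] add [owhlg,hmx] -> 12 lines: hbeu ybcr pbbfj kyyf wycs owhlg hmx pgmb dbl uzhy bpm bgob
Hunk 2: at line 3 remove [wycs] add [wdeyg,rhs,csl] -> 14 lines: hbeu ybcr pbbfj kyyf wdeyg rhs csl owhlg hmx pgmb dbl uzhy bpm bgob
Hunk 3: at line 2 remove [kyyf,wdeyg,rhs] add [axjnr,hgcxp] -> 13 lines: hbeu ybcr pbbfj axjnr hgcxp csl owhlg hmx pgmb dbl uzhy bpm bgob
Hunk 4: at line 6 remove [hmx,pgmb] add [ghbra,banw] -> 13 lines: hbeu ybcr pbbfj axjnr hgcxp csl owhlg ghbra banw dbl uzhy bpm bgob
Hunk 5: at line 5 remove [owhlg] add [wki,mtpdv] -> 14 lines: hbeu ybcr pbbfj axjnr hgcxp csl wki mtpdv ghbra banw dbl uzhy bpm bgob
Hunk 6: at line 4 remove [hgcxp,csl] add [efjv,waydl,zmrxa] -> 15 lines: hbeu ybcr pbbfj axjnr efjv waydl zmrxa wki mtpdv ghbra banw dbl uzhy bpm bgob
Final line count: 15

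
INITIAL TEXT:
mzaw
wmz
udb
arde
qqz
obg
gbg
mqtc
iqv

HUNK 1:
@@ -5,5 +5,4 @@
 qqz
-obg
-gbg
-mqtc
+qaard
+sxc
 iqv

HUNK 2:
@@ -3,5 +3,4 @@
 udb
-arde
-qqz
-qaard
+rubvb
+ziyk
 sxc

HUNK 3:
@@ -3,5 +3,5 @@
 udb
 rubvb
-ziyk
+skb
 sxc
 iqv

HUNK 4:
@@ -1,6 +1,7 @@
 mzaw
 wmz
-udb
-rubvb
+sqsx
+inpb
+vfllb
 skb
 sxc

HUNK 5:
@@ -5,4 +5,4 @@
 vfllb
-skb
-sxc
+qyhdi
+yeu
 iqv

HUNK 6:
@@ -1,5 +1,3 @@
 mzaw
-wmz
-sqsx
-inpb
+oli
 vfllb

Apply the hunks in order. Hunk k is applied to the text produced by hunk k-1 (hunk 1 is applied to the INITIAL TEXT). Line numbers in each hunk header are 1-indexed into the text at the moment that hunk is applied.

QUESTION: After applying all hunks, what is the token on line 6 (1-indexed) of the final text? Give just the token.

Hunk 1: at line 5 remove [obg,gbg,mqtc] add [qaard,sxc] -> 8 lines: mzaw wmz udb arde qqz qaard sxc iqv
Hunk 2: at line 3 remove [arde,qqz,qaard] add [rubvb,ziyk] -> 7 lines: mzaw wmz udb rubvb ziyk sxc iqv
Hunk 3: at line 3 remove [ziyk] add [skb] -> 7 lines: mzaw wmz udb rubvb skb sxc iqv
Hunk 4: at line 1 remove [udb,rubvb] add [sqsx,inpb,vfllb] -> 8 lines: mzaw wmz sqsx inpb vfllb skb sxc iqv
Hunk 5: at line 5 remove [skb,sxc] add [qyhdi,yeu] -> 8 lines: mzaw wmz sqsx inpb vfllb qyhdi yeu iqv
Hunk 6: at line 1 remove [wmz,sqsx,inpb] add [oli] -> 6 lines: mzaw oli vfllb qyhdi yeu iqv
Final line 6: iqv

Answer: iqv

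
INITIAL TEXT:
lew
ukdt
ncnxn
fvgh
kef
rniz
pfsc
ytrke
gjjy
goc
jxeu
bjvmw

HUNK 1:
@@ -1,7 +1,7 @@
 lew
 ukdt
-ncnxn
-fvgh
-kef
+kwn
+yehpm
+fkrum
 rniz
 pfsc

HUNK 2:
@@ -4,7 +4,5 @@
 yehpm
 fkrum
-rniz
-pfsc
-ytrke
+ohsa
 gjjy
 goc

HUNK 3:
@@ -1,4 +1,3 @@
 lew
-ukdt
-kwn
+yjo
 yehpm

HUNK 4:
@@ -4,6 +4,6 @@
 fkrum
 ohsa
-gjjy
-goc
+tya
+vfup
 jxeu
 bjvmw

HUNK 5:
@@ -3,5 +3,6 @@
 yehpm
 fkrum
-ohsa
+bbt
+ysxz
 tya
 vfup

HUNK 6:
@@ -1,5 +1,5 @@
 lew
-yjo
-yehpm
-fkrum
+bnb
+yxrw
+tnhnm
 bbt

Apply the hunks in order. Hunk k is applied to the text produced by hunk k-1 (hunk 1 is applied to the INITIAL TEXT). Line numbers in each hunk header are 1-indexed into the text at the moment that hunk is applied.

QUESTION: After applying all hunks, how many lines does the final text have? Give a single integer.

Answer: 10

Derivation:
Hunk 1: at line 1 remove [ncnxn,fvgh,kef] add [kwn,yehpm,fkrum] -> 12 lines: lew ukdt kwn yehpm fkrum rniz pfsc ytrke gjjy goc jxeu bjvmw
Hunk 2: at line 4 remove [rniz,pfsc,ytrke] add [ohsa] -> 10 lines: lew ukdt kwn yehpm fkrum ohsa gjjy goc jxeu bjvmw
Hunk 3: at line 1 remove [ukdt,kwn] add [yjo] -> 9 lines: lew yjo yehpm fkrum ohsa gjjy goc jxeu bjvmw
Hunk 4: at line 4 remove [gjjy,goc] add [tya,vfup] -> 9 lines: lew yjo yehpm fkrum ohsa tya vfup jxeu bjvmw
Hunk 5: at line 3 remove [ohsa] add [bbt,ysxz] -> 10 lines: lew yjo yehpm fkrum bbt ysxz tya vfup jxeu bjvmw
Hunk 6: at line 1 remove [yjo,yehpm,fkrum] add [bnb,yxrw,tnhnm] -> 10 lines: lew bnb yxrw tnhnm bbt ysxz tya vfup jxeu bjvmw
Final line count: 10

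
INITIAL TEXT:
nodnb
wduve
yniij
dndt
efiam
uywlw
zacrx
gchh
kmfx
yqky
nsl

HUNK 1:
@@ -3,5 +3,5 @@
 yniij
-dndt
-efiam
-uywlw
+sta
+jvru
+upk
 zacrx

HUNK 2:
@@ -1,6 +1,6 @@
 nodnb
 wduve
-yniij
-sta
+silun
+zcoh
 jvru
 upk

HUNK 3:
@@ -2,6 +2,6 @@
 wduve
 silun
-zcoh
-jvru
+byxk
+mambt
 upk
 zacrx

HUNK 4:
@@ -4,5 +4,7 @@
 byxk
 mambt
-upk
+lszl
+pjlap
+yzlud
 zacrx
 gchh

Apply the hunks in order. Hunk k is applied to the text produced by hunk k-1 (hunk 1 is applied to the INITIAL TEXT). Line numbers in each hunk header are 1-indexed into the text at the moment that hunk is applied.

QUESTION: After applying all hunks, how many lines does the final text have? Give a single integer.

Answer: 13

Derivation:
Hunk 1: at line 3 remove [dndt,efiam,uywlw] add [sta,jvru,upk] -> 11 lines: nodnb wduve yniij sta jvru upk zacrx gchh kmfx yqky nsl
Hunk 2: at line 1 remove [yniij,sta] add [silun,zcoh] -> 11 lines: nodnb wduve silun zcoh jvru upk zacrx gchh kmfx yqky nsl
Hunk 3: at line 2 remove [zcoh,jvru] add [byxk,mambt] -> 11 lines: nodnb wduve silun byxk mambt upk zacrx gchh kmfx yqky nsl
Hunk 4: at line 4 remove [upk] add [lszl,pjlap,yzlud] -> 13 lines: nodnb wduve silun byxk mambt lszl pjlap yzlud zacrx gchh kmfx yqky nsl
Final line count: 13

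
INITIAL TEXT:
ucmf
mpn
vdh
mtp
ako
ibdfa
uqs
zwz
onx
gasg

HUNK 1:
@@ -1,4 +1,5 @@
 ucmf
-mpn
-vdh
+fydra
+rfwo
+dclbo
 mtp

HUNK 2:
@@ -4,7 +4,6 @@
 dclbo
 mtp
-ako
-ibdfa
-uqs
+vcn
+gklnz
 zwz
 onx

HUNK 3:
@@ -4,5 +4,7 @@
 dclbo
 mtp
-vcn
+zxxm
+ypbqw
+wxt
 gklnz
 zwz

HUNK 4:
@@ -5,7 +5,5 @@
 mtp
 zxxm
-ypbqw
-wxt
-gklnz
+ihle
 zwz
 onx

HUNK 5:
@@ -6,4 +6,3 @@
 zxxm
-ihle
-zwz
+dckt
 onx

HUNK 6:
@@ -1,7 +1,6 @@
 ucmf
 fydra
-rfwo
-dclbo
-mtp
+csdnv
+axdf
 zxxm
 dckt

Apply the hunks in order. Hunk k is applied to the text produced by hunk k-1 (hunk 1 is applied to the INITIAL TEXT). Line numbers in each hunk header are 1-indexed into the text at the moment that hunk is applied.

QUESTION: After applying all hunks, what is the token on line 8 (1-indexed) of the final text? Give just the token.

Hunk 1: at line 1 remove [mpn,vdh] add [fydra,rfwo,dclbo] -> 11 lines: ucmf fydra rfwo dclbo mtp ako ibdfa uqs zwz onx gasg
Hunk 2: at line 4 remove [ako,ibdfa,uqs] add [vcn,gklnz] -> 10 lines: ucmf fydra rfwo dclbo mtp vcn gklnz zwz onx gasg
Hunk 3: at line 4 remove [vcn] add [zxxm,ypbqw,wxt] -> 12 lines: ucmf fydra rfwo dclbo mtp zxxm ypbqw wxt gklnz zwz onx gasg
Hunk 4: at line 5 remove [ypbqw,wxt,gklnz] add [ihle] -> 10 lines: ucmf fydra rfwo dclbo mtp zxxm ihle zwz onx gasg
Hunk 5: at line 6 remove [ihle,zwz] add [dckt] -> 9 lines: ucmf fydra rfwo dclbo mtp zxxm dckt onx gasg
Hunk 6: at line 1 remove [rfwo,dclbo,mtp] add [csdnv,axdf] -> 8 lines: ucmf fydra csdnv axdf zxxm dckt onx gasg
Final line 8: gasg

Answer: gasg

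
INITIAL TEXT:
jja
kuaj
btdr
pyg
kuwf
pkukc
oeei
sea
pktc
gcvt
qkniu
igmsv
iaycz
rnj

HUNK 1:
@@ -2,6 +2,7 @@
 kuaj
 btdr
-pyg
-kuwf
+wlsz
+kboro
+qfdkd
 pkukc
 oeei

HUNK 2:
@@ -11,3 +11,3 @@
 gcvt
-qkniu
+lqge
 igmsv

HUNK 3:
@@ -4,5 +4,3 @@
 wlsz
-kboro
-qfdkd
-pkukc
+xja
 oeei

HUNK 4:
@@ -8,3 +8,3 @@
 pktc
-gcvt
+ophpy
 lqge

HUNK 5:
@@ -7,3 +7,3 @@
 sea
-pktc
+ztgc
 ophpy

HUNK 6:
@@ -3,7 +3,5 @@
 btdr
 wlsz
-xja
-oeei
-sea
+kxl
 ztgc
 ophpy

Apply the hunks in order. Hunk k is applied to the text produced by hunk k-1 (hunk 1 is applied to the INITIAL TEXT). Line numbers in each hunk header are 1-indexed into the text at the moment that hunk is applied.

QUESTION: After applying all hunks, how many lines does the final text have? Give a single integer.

Answer: 11

Derivation:
Hunk 1: at line 2 remove [pyg,kuwf] add [wlsz,kboro,qfdkd] -> 15 lines: jja kuaj btdr wlsz kboro qfdkd pkukc oeei sea pktc gcvt qkniu igmsv iaycz rnj
Hunk 2: at line 11 remove [qkniu] add [lqge] -> 15 lines: jja kuaj btdr wlsz kboro qfdkd pkukc oeei sea pktc gcvt lqge igmsv iaycz rnj
Hunk 3: at line 4 remove [kboro,qfdkd,pkukc] add [xja] -> 13 lines: jja kuaj btdr wlsz xja oeei sea pktc gcvt lqge igmsv iaycz rnj
Hunk 4: at line 8 remove [gcvt] add [ophpy] -> 13 lines: jja kuaj btdr wlsz xja oeei sea pktc ophpy lqge igmsv iaycz rnj
Hunk 5: at line 7 remove [pktc] add [ztgc] -> 13 lines: jja kuaj btdr wlsz xja oeei sea ztgc ophpy lqge igmsv iaycz rnj
Hunk 6: at line 3 remove [xja,oeei,sea] add [kxl] -> 11 lines: jja kuaj btdr wlsz kxl ztgc ophpy lqge igmsv iaycz rnj
Final line count: 11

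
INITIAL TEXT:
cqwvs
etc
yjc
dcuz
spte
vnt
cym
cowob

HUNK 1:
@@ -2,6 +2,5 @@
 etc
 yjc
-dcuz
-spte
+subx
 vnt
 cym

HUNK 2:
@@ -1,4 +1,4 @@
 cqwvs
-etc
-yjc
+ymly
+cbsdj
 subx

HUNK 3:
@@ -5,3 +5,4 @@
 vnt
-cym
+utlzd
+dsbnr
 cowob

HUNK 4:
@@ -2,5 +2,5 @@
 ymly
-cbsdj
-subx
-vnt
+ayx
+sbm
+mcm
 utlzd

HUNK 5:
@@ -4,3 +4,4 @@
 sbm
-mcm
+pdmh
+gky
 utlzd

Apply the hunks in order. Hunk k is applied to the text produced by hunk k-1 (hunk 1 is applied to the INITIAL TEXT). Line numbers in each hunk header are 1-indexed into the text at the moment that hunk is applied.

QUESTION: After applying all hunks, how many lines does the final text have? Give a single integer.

Answer: 9

Derivation:
Hunk 1: at line 2 remove [dcuz,spte] add [subx] -> 7 lines: cqwvs etc yjc subx vnt cym cowob
Hunk 2: at line 1 remove [etc,yjc] add [ymly,cbsdj] -> 7 lines: cqwvs ymly cbsdj subx vnt cym cowob
Hunk 3: at line 5 remove [cym] add [utlzd,dsbnr] -> 8 lines: cqwvs ymly cbsdj subx vnt utlzd dsbnr cowob
Hunk 4: at line 2 remove [cbsdj,subx,vnt] add [ayx,sbm,mcm] -> 8 lines: cqwvs ymly ayx sbm mcm utlzd dsbnr cowob
Hunk 5: at line 4 remove [mcm] add [pdmh,gky] -> 9 lines: cqwvs ymly ayx sbm pdmh gky utlzd dsbnr cowob
Final line count: 9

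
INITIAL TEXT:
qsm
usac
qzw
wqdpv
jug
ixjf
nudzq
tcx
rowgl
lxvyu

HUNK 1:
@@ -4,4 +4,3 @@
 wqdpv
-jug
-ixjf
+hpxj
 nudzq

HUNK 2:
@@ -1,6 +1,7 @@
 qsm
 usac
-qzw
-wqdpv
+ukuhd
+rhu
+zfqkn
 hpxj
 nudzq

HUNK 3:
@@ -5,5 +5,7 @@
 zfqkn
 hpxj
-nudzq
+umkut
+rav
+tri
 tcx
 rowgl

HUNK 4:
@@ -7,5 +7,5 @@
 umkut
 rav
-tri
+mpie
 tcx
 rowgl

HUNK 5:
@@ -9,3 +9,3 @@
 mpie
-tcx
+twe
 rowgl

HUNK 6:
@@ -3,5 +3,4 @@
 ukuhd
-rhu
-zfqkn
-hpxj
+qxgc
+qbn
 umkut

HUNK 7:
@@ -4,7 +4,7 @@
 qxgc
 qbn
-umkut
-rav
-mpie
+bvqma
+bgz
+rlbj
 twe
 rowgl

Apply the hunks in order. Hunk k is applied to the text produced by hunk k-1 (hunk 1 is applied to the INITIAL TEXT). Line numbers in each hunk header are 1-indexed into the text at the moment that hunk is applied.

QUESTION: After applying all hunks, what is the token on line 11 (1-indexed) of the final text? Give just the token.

Answer: lxvyu

Derivation:
Hunk 1: at line 4 remove [jug,ixjf] add [hpxj] -> 9 lines: qsm usac qzw wqdpv hpxj nudzq tcx rowgl lxvyu
Hunk 2: at line 1 remove [qzw,wqdpv] add [ukuhd,rhu,zfqkn] -> 10 lines: qsm usac ukuhd rhu zfqkn hpxj nudzq tcx rowgl lxvyu
Hunk 3: at line 5 remove [nudzq] add [umkut,rav,tri] -> 12 lines: qsm usac ukuhd rhu zfqkn hpxj umkut rav tri tcx rowgl lxvyu
Hunk 4: at line 7 remove [tri] add [mpie] -> 12 lines: qsm usac ukuhd rhu zfqkn hpxj umkut rav mpie tcx rowgl lxvyu
Hunk 5: at line 9 remove [tcx] add [twe] -> 12 lines: qsm usac ukuhd rhu zfqkn hpxj umkut rav mpie twe rowgl lxvyu
Hunk 6: at line 3 remove [rhu,zfqkn,hpxj] add [qxgc,qbn] -> 11 lines: qsm usac ukuhd qxgc qbn umkut rav mpie twe rowgl lxvyu
Hunk 7: at line 4 remove [umkut,rav,mpie] add [bvqma,bgz,rlbj] -> 11 lines: qsm usac ukuhd qxgc qbn bvqma bgz rlbj twe rowgl lxvyu
Final line 11: lxvyu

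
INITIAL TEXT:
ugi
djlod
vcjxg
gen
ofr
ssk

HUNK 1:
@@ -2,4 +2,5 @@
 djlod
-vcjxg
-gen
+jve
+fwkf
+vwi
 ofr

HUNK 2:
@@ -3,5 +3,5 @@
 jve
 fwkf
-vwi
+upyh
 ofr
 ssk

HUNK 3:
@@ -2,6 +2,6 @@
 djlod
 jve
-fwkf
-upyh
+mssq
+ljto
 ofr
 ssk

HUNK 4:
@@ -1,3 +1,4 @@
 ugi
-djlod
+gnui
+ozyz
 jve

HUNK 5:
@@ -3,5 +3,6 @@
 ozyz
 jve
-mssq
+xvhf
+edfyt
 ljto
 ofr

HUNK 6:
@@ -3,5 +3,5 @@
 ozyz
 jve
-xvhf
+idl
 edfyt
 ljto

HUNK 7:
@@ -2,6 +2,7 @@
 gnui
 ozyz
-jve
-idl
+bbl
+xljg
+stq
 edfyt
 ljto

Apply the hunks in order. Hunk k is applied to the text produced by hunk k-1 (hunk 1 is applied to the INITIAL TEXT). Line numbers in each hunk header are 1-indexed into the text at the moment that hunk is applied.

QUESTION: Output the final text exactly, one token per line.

Answer: ugi
gnui
ozyz
bbl
xljg
stq
edfyt
ljto
ofr
ssk

Derivation:
Hunk 1: at line 2 remove [vcjxg,gen] add [jve,fwkf,vwi] -> 7 lines: ugi djlod jve fwkf vwi ofr ssk
Hunk 2: at line 3 remove [vwi] add [upyh] -> 7 lines: ugi djlod jve fwkf upyh ofr ssk
Hunk 3: at line 2 remove [fwkf,upyh] add [mssq,ljto] -> 7 lines: ugi djlod jve mssq ljto ofr ssk
Hunk 4: at line 1 remove [djlod] add [gnui,ozyz] -> 8 lines: ugi gnui ozyz jve mssq ljto ofr ssk
Hunk 5: at line 3 remove [mssq] add [xvhf,edfyt] -> 9 lines: ugi gnui ozyz jve xvhf edfyt ljto ofr ssk
Hunk 6: at line 3 remove [xvhf] add [idl] -> 9 lines: ugi gnui ozyz jve idl edfyt ljto ofr ssk
Hunk 7: at line 2 remove [jve,idl] add [bbl,xljg,stq] -> 10 lines: ugi gnui ozyz bbl xljg stq edfyt ljto ofr ssk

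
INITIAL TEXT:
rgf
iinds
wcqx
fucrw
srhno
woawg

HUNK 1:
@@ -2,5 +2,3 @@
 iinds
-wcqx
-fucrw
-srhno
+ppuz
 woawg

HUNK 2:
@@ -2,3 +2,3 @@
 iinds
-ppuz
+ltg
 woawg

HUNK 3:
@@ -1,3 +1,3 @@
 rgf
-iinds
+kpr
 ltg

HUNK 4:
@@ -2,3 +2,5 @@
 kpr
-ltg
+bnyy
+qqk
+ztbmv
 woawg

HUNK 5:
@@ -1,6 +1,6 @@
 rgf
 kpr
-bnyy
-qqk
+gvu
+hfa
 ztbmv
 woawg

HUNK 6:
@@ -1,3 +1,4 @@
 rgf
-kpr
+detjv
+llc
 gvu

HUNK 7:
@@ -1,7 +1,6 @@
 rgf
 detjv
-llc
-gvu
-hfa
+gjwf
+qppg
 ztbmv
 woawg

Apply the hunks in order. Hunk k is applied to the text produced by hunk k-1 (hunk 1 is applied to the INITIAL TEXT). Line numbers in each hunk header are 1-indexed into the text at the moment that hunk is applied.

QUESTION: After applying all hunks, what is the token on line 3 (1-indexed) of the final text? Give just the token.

Hunk 1: at line 2 remove [wcqx,fucrw,srhno] add [ppuz] -> 4 lines: rgf iinds ppuz woawg
Hunk 2: at line 2 remove [ppuz] add [ltg] -> 4 lines: rgf iinds ltg woawg
Hunk 3: at line 1 remove [iinds] add [kpr] -> 4 lines: rgf kpr ltg woawg
Hunk 4: at line 2 remove [ltg] add [bnyy,qqk,ztbmv] -> 6 lines: rgf kpr bnyy qqk ztbmv woawg
Hunk 5: at line 1 remove [bnyy,qqk] add [gvu,hfa] -> 6 lines: rgf kpr gvu hfa ztbmv woawg
Hunk 6: at line 1 remove [kpr] add [detjv,llc] -> 7 lines: rgf detjv llc gvu hfa ztbmv woawg
Hunk 7: at line 1 remove [llc,gvu,hfa] add [gjwf,qppg] -> 6 lines: rgf detjv gjwf qppg ztbmv woawg
Final line 3: gjwf

Answer: gjwf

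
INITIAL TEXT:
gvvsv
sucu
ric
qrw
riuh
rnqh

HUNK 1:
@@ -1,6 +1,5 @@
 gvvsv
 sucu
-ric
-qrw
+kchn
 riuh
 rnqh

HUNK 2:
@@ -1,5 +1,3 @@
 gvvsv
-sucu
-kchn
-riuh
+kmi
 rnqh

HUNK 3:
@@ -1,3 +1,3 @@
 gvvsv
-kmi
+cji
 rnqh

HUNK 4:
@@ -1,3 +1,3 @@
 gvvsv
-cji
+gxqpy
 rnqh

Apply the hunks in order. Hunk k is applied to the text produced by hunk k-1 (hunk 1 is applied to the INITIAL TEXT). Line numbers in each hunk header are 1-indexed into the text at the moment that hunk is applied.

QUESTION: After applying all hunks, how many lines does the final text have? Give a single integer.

Answer: 3

Derivation:
Hunk 1: at line 1 remove [ric,qrw] add [kchn] -> 5 lines: gvvsv sucu kchn riuh rnqh
Hunk 2: at line 1 remove [sucu,kchn,riuh] add [kmi] -> 3 lines: gvvsv kmi rnqh
Hunk 3: at line 1 remove [kmi] add [cji] -> 3 lines: gvvsv cji rnqh
Hunk 4: at line 1 remove [cji] add [gxqpy] -> 3 lines: gvvsv gxqpy rnqh
Final line count: 3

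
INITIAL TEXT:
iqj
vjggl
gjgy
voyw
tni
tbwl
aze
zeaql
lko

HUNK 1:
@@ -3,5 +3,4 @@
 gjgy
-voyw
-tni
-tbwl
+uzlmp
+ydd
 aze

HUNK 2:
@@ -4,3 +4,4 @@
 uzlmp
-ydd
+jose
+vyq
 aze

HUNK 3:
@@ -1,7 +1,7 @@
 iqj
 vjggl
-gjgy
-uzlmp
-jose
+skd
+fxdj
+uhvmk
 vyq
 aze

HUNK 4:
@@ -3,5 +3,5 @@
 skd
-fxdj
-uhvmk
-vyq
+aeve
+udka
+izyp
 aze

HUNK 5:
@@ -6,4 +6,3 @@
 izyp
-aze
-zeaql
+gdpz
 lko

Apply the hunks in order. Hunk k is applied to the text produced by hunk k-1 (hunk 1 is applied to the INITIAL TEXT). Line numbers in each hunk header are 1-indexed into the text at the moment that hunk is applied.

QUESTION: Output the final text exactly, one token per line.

Hunk 1: at line 3 remove [voyw,tni,tbwl] add [uzlmp,ydd] -> 8 lines: iqj vjggl gjgy uzlmp ydd aze zeaql lko
Hunk 2: at line 4 remove [ydd] add [jose,vyq] -> 9 lines: iqj vjggl gjgy uzlmp jose vyq aze zeaql lko
Hunk 3: at line 1 remove [gjgy,uzlmp,jose] add [skd,fxdj,uhvmk] -> 9 lines: iqj vjggl skd fxdj uhvmk vyq aze zeaql lko
Hunk 4: at line 3 remove [fxdj,uhvmk,vyq] add [aeve,udka,izyp] -> 9 lines: iqj vjggl skd aeve udka izyp aze zeaql lko
Hunk 5: at line 6 remove [aze,zeaql] add [gdpz] -> 8 lines: iqj vjggl skd aeve udka izyp gdpz lko

Answer: iqj
vjggl
skd
aeve
udka
izyp
gdpz
lko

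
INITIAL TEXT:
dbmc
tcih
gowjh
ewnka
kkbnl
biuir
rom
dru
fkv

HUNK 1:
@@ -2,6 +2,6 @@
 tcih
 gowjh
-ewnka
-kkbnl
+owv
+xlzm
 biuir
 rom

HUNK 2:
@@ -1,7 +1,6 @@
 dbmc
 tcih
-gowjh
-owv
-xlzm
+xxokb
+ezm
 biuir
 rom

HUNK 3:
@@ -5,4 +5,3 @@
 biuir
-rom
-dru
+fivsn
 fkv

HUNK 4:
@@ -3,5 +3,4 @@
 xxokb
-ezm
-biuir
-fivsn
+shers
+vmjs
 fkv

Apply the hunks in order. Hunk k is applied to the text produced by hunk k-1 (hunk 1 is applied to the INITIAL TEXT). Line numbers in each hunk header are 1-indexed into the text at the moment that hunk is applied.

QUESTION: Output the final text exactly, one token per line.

Answer: dbmc
tcih
xxokb
shers
vmjs
fkv

Derivation:
Hunk 1: at line 2 remove [ewnka,kkbnl] add [owv,xlzm] -> 9 lines: dbmc tcih gowjh owv xlzm biuir rom dru fkv
Hunk 2: at line 1 remove [gowjh,owv,xlzm] add [xxokb,ezm] -> 8 lines: dbmc tcih xxokb ezm biuir rom dru fkv
Hunk 3: at line 5 remove [rom,dru] add [fivsn] -> 7 lines: dbmc tcih xxokb ezm biuir fivsn fkv
Hunk 4: at line 3 remove [ezm,biuir,fivsn] add [shers,vmjs] -> 6 lines: dbmc tcih xxokb shers vmjs fkv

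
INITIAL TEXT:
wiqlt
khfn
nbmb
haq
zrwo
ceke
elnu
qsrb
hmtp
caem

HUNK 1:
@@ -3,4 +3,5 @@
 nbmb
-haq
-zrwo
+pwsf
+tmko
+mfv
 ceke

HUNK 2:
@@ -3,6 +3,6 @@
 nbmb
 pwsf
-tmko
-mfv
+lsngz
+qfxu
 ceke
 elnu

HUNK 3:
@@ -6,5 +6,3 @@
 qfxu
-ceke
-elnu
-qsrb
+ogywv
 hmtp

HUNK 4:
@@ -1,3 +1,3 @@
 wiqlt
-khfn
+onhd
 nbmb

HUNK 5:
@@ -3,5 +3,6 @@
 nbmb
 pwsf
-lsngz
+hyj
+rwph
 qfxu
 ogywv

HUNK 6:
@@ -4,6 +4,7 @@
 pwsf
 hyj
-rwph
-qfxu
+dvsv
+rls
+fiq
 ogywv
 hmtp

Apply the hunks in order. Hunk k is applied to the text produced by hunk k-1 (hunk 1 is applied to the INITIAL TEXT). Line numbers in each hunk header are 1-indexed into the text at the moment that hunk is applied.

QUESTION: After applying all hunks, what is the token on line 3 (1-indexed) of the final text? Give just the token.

Hunk 1: at line 3 remove [haq,zrwo] add [pwsf,tmko,mfv] -> 11 lines: wiqlt khfn nbmb pwsf tmko mfv ceke elnu qsrb hmtp caem
Hunk 2: at line 3 remove [tmko,mfv] add [lsngz,qfxu] -> 11 lines: wiqlt khfn nbmb pwsf lsngz qfxu ceke elnu qsrb hmtp caem
Hunk 3: at line 6 remove [ceke,elnu,qsrb] add [ogywv] -> 9 lines: wiqlt khfn nbmb pwsf lsngz qfxu ogywv hmtp caem
Hunk 4: at line 1 remove [khfn] add [onhd] -> 9 lines: wiqlt onhd nbmb pwsf lsngz qfxu ogywv hmtp caem
Hunk 5: at line 3 remove [lsngz] add [hyj,rwph] -> 10 lines: wiqlt onhd nbmb pwsf hyj rwph qfxu ogywv hmtp caem
Hunk 6: at line 4 remove [rwph,qfxu] add [dvsv,rls,fiq] -> 11 lines: wiqlt onhd nbmb pwsf hyj dvsv rls fiq ogywv hmtp caem
Final line 3: nbmb

Answer: nbmb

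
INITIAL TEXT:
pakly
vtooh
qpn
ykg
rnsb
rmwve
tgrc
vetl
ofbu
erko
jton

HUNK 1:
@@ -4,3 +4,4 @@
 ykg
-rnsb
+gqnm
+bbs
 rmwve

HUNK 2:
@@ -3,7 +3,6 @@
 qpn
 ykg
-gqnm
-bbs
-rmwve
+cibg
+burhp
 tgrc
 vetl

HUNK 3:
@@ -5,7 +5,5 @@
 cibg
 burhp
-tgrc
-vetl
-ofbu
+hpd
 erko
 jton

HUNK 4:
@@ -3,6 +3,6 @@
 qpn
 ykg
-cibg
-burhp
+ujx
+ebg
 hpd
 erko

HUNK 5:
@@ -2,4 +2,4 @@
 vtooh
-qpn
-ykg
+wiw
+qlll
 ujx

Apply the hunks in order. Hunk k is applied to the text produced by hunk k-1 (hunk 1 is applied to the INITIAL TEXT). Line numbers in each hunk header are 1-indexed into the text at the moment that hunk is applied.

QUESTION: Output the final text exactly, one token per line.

Hunk 1: at line 4 remove [rnsb] add [gqnm,bbs] -> 12 lines: pakly vtooh qpn ykg gqnm bbs rmwve tgrc vetl ofbu erko jton
Hunk 2: at line 3 remove [gqnm,bbs,rmwve] add [cibg,burhp] -> 11 lines: pakly vtooh qpn ykg cibg burhp tgrc vetl ofbu erko jton
Hunk 3: at line 5 remove [tgrc,vetl,ofbu] add [hpd] -> 9 lines: pakly vtooh qpn ykg cibg burhp hpd erko jton
Hunk 4: at line 3 remove [cibg,burhp] add [ujx,ebg] -> 9 lines: pakly vtooh qpn ykg ujx ebg hpd erko jton
Hunk 5: at line 2 remove [qpn,ykg] add [wiw,qlll] -> 9 lines: pakly vtooh wiw qlll ujx ebg hpd erko jton

Answer: pakly
vtooh
wiw
qlll
ujx
ebg
hpd
erko
jton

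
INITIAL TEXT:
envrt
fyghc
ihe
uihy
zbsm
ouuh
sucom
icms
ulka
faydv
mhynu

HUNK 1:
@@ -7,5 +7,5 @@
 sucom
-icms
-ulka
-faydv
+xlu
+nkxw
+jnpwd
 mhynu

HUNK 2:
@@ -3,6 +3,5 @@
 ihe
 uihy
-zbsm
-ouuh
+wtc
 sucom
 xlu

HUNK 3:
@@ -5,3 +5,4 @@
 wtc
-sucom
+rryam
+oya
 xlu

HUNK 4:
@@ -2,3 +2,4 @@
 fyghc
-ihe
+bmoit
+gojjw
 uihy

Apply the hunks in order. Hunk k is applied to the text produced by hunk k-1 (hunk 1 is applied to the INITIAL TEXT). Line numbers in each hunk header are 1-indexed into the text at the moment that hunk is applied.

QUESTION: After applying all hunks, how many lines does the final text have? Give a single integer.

Answer: 12

Derivation:
Hunk 1: at line 7 remove [icms,ulka,faydv] add [xlu,nkxw,jnpwd] -> 11 lines: envrt fyghc ihe uihy zbsm ouuh sucom xlu nkxw jnpwd mhynu
Hunk 2: at line 3 remove [zbsm,ouuh] add [wtc] -> 10 lines: envrt fyghc ihe uihy wtc sucom xlu nkxw jnpwd mhynu
Hunk 3: at line 5 remove [sucom] add [rryam,oya] -> 11 lines: envrt fyghc ihe uihy wtc rryam oya xlu nkxw jnpwd mhynu
Hunk 4: at line 2 remove [ihe] add [bmoit,gojjw] -> 12 lines: envrt fyghc bmoit gojjw uihy wtc rryam oya xlu nkxw jnpwd mhynu
Final line count: 12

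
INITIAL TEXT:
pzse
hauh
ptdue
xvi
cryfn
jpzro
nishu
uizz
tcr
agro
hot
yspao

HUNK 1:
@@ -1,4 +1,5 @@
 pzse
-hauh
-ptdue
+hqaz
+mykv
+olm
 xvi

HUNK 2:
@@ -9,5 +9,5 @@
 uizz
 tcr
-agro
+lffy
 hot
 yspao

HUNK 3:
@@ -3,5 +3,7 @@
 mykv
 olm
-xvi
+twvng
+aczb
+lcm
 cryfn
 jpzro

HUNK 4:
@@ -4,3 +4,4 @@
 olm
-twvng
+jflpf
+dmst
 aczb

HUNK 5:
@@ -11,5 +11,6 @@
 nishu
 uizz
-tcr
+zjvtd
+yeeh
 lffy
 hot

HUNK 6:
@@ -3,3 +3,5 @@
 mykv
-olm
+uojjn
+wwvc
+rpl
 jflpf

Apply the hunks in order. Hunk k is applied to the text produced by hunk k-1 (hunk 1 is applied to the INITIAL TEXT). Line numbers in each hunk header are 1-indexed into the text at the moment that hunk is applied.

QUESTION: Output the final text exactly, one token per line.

Answer: pzse
hqaz
mykv
uojjn
wwvc
rpl
jflpf
dmst
aczb
lcm
cryfn
jpzro
nishu
uizz
zjvtd
yeeh
lffy
hot
yspao

Derivation:
Hunk 1: at line 1 remove [hauh,ptdue] add [hqaz,mykv,olm] -> 13 lines: pzse hqaz mykv olm xvi cryfn jpzro nishu uizz tcr agro hot yspao
Hunk 2: at line 9 remove [agro] add [lffy] -> 13 lines: pzse hqaz mykv olm xvi cryfn jpzro nishu uizz tcr lffy hot yspao
Hunk 3: at line 3 remove [xvi] add [twvng,aczb,lcm] -> 15 lines: pzse hqaz mykv olm twvng aczb lcm cryfn jpzro nishu uizz tcr lffy hot yspao
Hunk 4: at line 4 remove [twvng] add [jflpf,dmst] -> 16 lines: pzse hqaz mykv olm jflpf dmst aczb lcm cryfn jpzro nishu uizz tcr lffy hot yspao
Hunk 5: at line 11 remove [tcr] add [zjvtd,yeeh] -> 17 lines: pzse hqaz mykv olm jflpf dmst aczb lcm cryfn jpzro nishu uizz zjvtd yeeh lffy hot yspao
Hunk 6: at line 3 remove [olm] add [uojjn,wwvc,rpl] -> 19 lines: pzse hqaz mykv uojjn wwvc rpl jflpf dmst aczb lcm cryfn jpzro nishu uizz zjvtd yeeh lffy hot yspao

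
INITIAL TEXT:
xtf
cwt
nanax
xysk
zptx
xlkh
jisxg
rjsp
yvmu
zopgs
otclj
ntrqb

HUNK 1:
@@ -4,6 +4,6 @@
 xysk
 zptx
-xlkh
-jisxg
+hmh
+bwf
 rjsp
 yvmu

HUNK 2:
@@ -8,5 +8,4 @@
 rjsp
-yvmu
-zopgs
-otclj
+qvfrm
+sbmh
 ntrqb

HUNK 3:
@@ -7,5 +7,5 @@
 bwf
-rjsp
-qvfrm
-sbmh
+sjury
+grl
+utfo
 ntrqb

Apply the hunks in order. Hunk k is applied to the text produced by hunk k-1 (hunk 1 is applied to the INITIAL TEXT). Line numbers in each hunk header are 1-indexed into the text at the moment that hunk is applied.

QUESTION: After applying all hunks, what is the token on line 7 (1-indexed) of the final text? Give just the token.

Hunk 1: at line 4 remove [xlkh,jisxg] add [hmh,bwf] -> 12 lines: xtf cwt nanax xysk zptx hmh bwf rjsp yvmu zopgs otclj ntrqb
Hunk 2: at line 8 remove [yvmu,zopgs,otclj] add [qvfrm,sbmh] -> 11 lines: xtf cwt nanax xysk zptx hmh bwf rjsp qvfrm sbmh ntrqb
Hunk 3: at line 7 remove [rjsp,qvfrm,sbmh] add [sjury,grl,utfo] -> 11 lines: xtf cwt nanax xysk zptx hmh bwf sjury grl utfo ntrqb
Final line 7: bwf

Answer: bwf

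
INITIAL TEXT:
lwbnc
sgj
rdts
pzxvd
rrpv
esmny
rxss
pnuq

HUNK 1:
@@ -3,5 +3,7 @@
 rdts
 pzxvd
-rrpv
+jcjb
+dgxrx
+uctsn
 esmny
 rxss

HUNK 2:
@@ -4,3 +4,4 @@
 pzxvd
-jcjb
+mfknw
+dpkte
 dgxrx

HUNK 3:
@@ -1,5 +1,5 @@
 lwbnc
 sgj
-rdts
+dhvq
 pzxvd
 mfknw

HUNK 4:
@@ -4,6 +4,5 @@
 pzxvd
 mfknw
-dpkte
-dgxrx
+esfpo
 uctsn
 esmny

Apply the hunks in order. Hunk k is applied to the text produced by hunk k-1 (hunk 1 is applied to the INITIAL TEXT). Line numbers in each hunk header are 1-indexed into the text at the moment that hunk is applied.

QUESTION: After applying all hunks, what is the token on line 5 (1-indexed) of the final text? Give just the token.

Hunk 1: at line 3 remove [rrpv] add [jcjb,dgxrx,uctsn] -> 10 lines: lwbnc sgj rdts pzxvd jcjb dgxrx uctsn esmny rxss pnuq
Hunk 2: at line 4 remove [jcjb] add [mfknw,dpkte] -> 11 lines: lwbnc sgj rdts pzxvd mfknw dpkte dgxrx uctsn esmny rxss pnuq
Hunk 3: at line 1 remove [rdts] add [dhvq] -> 11 lines: lwbnc sgj dhvq pzxvd mfknw dpkte dgxrx uctsn esmny rxss pnuq
Hunk 4: at line 4 remove [dpkte,dgxrx] add [esfpo] -> 10 lines: lwbnc sgj dhvq pzxvd mfknw esfpo uctsn esmny rxss pnuq
Final line 5: mfknw

Answer: mfknw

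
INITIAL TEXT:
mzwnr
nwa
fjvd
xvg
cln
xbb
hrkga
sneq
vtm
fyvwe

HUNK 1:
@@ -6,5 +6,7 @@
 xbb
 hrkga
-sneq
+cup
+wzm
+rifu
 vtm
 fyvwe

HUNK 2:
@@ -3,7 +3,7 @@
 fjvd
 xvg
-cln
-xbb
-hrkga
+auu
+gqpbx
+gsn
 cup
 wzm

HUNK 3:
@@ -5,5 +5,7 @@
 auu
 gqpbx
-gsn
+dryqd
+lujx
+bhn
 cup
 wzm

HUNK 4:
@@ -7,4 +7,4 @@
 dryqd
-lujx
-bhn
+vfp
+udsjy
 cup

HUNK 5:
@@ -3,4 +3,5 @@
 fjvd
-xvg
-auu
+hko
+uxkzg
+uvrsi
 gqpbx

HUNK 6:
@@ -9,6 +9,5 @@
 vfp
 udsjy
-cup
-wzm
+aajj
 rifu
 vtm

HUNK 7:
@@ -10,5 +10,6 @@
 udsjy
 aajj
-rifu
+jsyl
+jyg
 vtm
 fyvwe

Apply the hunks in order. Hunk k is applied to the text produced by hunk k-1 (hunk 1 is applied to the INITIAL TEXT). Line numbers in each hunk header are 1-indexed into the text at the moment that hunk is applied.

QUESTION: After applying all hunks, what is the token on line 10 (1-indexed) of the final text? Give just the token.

Answer: udsjy

Derivation:
Hunk 1: at line 6 remove [sneq] add [cup,wzm,rifu] -> 12 lines: mzwnr nwa fjvd xvg cln xbb hrkga cup wzm rifu vtm fyvwe
Hunk 2: at line 3 remove [cln,xbb,hrkga] add [auu,gqpbx,gsn] -> 12 lines: mzwnr nwa fjvd xvg auu gqpbx gsn cup wzm rifu vtm fyvwe
Hunk 3: at line 5 remove [gsn] add [dryqd,lujx,bhn] -> 14 lines: mzwnr nwa fjvd xvg auu gqpbx dryqd lujx bhn cup wzm rifu vtm fyvwe
Hunk 4: at line 7 remove [lujx,bhn] add [vfp,udsjy] -> 14 lines: mzwnr nwa fjvd xvg auu gqpbx dryqd vfp udsjy cup wzm rifu vtm fyvwe
Hunk 5: at line 3 remove [xvg,auu] add [hko,uxkzg,uvrsi] -> 15 lines: mzwnr nwa fjvd hko uxkzg uvrsi gqpbx dryqd vfp udsjy cup wzm rifu vtm fyvwe
Hunk 6: at line 9 remove [cup,wzm] add [aajj] -> 14 lines: mzwnr nwa fjvd hko uxkzg uvrsi gqpbx dryqd vfp udsjy aajj rifu vtm fyvwe
Hunk 7: at line 10 remove [rifu] add [jsyl,jyg] -> 15 lines: mzwnr nwa fjvd hko uxkzg uvrsi gqpbx dryqd vfp udsjy aajj jsyl jyg vtm fyvwe
Final line 10: udsjy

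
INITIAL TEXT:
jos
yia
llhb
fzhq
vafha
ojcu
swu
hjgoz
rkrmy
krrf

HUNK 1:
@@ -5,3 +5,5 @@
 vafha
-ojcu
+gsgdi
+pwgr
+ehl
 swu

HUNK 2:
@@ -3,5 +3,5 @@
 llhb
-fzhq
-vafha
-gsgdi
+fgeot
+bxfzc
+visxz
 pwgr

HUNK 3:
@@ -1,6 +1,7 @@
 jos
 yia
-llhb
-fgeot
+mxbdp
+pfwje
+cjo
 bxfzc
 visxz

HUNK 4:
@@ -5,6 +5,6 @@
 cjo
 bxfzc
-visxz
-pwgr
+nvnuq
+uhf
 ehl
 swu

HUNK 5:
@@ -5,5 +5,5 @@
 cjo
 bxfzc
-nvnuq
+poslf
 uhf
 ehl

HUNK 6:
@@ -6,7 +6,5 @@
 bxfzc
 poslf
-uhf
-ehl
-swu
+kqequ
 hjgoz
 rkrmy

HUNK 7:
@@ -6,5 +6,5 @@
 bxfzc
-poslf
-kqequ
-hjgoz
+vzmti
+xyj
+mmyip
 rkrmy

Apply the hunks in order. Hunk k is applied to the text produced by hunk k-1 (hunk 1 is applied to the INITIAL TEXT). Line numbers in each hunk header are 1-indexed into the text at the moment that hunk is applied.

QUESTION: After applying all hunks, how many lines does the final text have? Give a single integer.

Answer: 11

Derivation:
Hunk 1: at line 5 remove [ojcu] add [gsgdi,pwgr,ehl] -> 12 lines: jos yia llhb fzhq vafha gsgdi pwgr ehl swu hjgoz rkrmy krrf
Hunk 2: at line 3 remove [fzhq,vafha,gsgdi] add [fgeot,bxfzc,visxz] -> 12 lines: jos yia llhb fgeot bxfzc visxz pwgr ehl swu hjgoz rkrmy krrf
Hunk 3: at line 1 remove [llhb,fgeot] add [mxbdp,pfwje,cjo] -> 13 lines: jos yia mxbdp pfwje cjo bxfzc visxz pwgr ehl swu hjgoz rkrmy krrf
Hunk 4: at line 5 remove [visxz,pwgr] add [nvnuq,uhf] -> 13 lines: jos yia mxbdp pfwje cjo bxfzc nvnuq uhf ehl swu hjgoz rkrmy krrf
Hunk 5: at line 5 remove [nvnuq] add [poslf] -> 13 lines: jos yia mxbdp pfwje cjo bxfzc poslf uhf ehl swu hjgoz rkrmy krrf
Hunk 6: at line 6 remove [uhf,ehl,swu] add [kqequ] -> 11 lines: jos yia mxbdp pfwje cjo bxfzc poslf kqequ hjgoz rkrmy krrf
Hunk 7: at line 6 remove [poslf,kqequ,hjgoz] add [vzmti,xyj,mmyip] -> 11 lines: jos yia mxbdp pfwje cjo bxfzc vzmti xyj mmyip rkrmy krrf
Final line count: 11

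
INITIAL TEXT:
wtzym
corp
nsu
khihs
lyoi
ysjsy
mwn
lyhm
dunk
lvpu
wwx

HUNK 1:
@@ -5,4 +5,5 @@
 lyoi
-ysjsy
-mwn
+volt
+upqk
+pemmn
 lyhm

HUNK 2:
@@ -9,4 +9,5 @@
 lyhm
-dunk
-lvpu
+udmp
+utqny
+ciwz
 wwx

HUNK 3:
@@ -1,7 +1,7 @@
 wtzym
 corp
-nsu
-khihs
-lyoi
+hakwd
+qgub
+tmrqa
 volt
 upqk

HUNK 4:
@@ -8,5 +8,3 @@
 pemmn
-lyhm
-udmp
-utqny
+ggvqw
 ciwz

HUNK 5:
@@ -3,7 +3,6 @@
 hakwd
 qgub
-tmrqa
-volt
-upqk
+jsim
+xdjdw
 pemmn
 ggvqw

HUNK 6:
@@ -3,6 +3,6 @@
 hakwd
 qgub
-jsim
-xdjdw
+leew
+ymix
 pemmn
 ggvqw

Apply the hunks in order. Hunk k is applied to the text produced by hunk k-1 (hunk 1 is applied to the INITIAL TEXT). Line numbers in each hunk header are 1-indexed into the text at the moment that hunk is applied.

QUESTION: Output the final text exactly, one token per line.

Answer: wtzym
corp
hakwd
qgub
leew
ymix
pemmn
ggvqw
ciwz
wwx

Derivation:
Hunk 1: at line 5 remove [ysjsy,mwn] add [volt,upqk,pemmn] -> 12 lines: wtzym corp nsu khihs lyoi volt upqk pemmn lyhm dunk lvpu wwx
Hunk 2: at line 9 remove [dunk,lvpu] add [udmp,utqny,ciwz] -> 13 lines: wtzym corp nsu khihs lyoi volt upqk pemmn lyhm udmp utqny ciwz wwx
Hunk 3: at line 1 remove [nsu,khihs,lyoi] add [hakwd,qgub,tmrqa] -> 13 lines: wtzym corp hakwd qgub tmrqa volt upqk pemmn lyhm udmp utqny ciwz wwx
Hunk 4: at line 8 remove [lyhm,udmp,utqny] add [ggvqw] -> 11 lines: wtzym corp hakwd qgub tmrqa volt upqk pemmn ggvqw ciwz wwx
Hunk 5: at line 3 remove [tmrqa,volt,upqk] add [jsim,xdjdw] -> 10 lines: wtzym corp hakwd qgub jsim xdjdw pemmn ggvqw ciwz wwx
Hunk 6: at line 3 remove [jsim,xdjdw] add [leew,ymix] -> 10 lines: wtzym corp hakwd qgub leew ymix pemmn ggvqw ciwz wwx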